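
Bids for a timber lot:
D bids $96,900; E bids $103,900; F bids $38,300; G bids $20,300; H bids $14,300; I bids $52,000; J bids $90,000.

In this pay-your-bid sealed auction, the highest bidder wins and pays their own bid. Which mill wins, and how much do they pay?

Bids ranked: 103,900 (E) > 96,900 (D) > 90,000 (J) > 52,000 (I) > 38,300 (F) > 20,300 (G) > …
First-price: E pays what they bid, $103,900.

E pays $103,900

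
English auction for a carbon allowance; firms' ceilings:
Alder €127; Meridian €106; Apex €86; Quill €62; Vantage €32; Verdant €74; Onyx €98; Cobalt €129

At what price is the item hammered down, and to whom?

Rule: the price rises until one bidder remains; the winner pays the price at which the last rival dropped out.
Limits in order: 129 (Cobalt) > 127 (Alder) > 106 (Meridian) > 98 (Onyx) > 86 (Apex) > 74 (Verdant) > …
Once the price passes €127, only Cobalt is left; the hammer falls at Alder's limit of €127.

Cobalt wins at €127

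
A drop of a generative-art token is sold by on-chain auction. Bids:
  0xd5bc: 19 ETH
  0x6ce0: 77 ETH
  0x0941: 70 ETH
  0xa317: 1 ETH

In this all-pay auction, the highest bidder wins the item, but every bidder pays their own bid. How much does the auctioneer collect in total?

Total revenue: 167 ETH

All-pay auction: the highest bidder wins the item, but every bidder pays their own bid.
Bids ranked: 77 (0x6ce0) > 70 (0x0941) > 19 (0xd5bc) > 1 (0xa317)
Every bidder forfeits their bid regardless of winning.
Revenue = 19 + 77 + 70 + 1 = 167 ETH.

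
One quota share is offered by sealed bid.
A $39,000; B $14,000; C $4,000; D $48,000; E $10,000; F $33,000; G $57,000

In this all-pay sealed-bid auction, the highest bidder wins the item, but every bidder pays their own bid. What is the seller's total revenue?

Sorting bids: 57,000 (G) > 48,000 (D) > 39,000 (A) > 33,000 (F) > 14,000 (B) > 10,000 (E) > …
G wins with the top bid; all bids are sunk regardless.
Every bidder forfeits their bid regardless of winning.
Revenue = 39,000 + 14,000 + 4,000 + 48,000 + 10,000 + 33,000 + 57,000 = $205,000.

Total revenue: $205,000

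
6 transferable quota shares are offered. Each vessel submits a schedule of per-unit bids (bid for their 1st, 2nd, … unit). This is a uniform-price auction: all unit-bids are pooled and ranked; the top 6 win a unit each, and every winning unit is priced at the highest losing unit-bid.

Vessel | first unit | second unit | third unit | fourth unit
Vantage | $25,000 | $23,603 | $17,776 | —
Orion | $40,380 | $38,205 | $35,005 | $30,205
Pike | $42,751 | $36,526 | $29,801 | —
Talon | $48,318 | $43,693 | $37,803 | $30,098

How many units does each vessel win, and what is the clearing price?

Merging the schedules and taking the best 6: 48,318 (Talon-1), 43,693 (Talon-2), 42,751 (Pike-1), 40,380 (Orion-1), 38,205 (Orion-2), 37,803 (Talon-3)
Highest rejected unit-bid = $36,526.
Allocation: Orion 2, Pike 1, Talon 3.

Orion 2, Pike 1, Talon 3; clearing price $36,526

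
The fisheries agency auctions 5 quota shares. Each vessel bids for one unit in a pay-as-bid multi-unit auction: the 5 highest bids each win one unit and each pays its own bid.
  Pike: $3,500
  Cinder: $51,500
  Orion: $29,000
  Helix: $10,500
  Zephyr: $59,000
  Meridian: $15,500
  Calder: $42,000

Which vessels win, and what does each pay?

Sorting: 59,000 (Zephyr), 51,500 (Cinder), 42,000 (Calder), 29,000 (Orion), 15,500 (Meridian), 10,500 (Helix), 3,500 (Pike)
Top 5: Zephyr, Cinder, Calder, Orion, Meridian.
Each winner pays its own bid: Zephyr $59,000, Cinder $51,500, Calder $42,000, Orion $29,000, Meridian $15,500.

Zephyr $59,000, Cinder $51,500, Calder $42,000, Orion $29,000, Meridian $15,500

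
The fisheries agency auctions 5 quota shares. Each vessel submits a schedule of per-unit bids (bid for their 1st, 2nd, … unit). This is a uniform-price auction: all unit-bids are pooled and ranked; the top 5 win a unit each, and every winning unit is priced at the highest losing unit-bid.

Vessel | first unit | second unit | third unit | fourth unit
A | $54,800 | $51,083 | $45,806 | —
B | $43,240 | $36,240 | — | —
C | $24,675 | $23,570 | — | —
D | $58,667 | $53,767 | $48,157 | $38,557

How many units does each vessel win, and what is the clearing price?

All unit-bids, highest first — top 5: 58,667 (D-1), 54,800 (A-1), 53,767 (D-2), 51,083 (A-2), 48,157 (D-3)
First bid not allocated: $45,806.
Allocation: A 2, D 3.

A 2, D 3; clearing price $45,806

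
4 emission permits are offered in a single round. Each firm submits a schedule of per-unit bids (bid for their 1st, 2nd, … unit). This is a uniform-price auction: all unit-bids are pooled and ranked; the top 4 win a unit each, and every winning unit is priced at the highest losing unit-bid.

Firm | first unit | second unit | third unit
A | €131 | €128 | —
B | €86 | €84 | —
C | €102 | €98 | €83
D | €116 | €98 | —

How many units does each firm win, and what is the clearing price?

Merging the schedules and taking the best 4: 131 (A-1), 128 (A-2), 116 (D-1), 102 (C-1)
Highest rejected unit-bid = €98.
Allocation: A 2, C 1, D 1.

A 2, C 1, D 1; clearing price €98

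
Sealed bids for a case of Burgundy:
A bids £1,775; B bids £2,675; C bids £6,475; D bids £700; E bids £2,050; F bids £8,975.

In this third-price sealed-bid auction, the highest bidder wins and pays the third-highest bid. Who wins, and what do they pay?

Sorting bids: 8,975 (F) > 6,475 (C) > 2,675 (B) > 2,050 (E) > 1,775 (A) > 700 (D)
F wins; payment is bid #3 in the ranking = £2,675.

F pays £2,675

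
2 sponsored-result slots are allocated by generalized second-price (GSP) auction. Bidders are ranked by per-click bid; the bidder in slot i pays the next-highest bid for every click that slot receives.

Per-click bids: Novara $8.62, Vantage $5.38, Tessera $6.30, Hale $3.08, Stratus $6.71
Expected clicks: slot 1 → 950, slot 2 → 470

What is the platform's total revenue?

Total revenue: $9335.50

Ranked by bid: $8.62 (Novara) > $6.71 (Stratus) > $6.30 (Tessera) > …
Slot 1: Novara pays $6.71 × 950 = $6374.50
Slot 2: Stratus pays $6.30 × 470 = $2961.00
Total = $9335.50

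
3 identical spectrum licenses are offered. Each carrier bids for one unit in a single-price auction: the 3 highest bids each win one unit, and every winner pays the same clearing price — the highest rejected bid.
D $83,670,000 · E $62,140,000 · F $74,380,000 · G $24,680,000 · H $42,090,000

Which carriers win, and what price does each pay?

Bids ranked high→low: 83,670,000 (D), 74,380,000 (F), 62,140,000 (E), 42,090,000 (H), 24,680,000 (G)
Winners (3 units): D, F, E.
First losing bid is H's $42,090,000, which sets the uniform price.

D, F, E; each pays $42,090,000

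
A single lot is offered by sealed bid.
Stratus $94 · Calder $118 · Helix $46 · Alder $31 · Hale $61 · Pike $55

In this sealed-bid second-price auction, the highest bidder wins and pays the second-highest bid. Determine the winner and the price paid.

Sealed-bid second-price auction: the highest bidder wins and pays the second-highest bid.
Bids in order: 118 (Calder) > 94 (Stratus) > 61 (Hale) > 55 (Pike) > 46 (Helix) > 31 (Alder)
Calder is highest; pays the second-highest bid, $94.

Calder pays $94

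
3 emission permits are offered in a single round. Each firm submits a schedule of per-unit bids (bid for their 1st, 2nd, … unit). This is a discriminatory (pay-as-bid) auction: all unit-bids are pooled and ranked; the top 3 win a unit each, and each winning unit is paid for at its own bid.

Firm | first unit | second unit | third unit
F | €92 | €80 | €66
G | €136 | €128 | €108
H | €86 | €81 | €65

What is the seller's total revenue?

All unit-bids, highest first — top 3: 136 (G-1), 128 (G-2), 108 (G-3)
Next rejected bid: €92 (not a price — pay-as-bid).
Each winning unit pays its own bid.
Revenue = 136 + 128 + 108 = €372.

Total revenue: €372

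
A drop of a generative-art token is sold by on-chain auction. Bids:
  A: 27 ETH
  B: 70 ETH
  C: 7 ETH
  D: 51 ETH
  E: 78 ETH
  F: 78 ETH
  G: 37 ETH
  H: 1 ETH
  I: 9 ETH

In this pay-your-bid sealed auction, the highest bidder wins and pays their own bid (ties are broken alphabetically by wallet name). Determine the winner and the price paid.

E pays 78 ETH

Sorting bids: 78 (E) > 78 (F) > 70 (B) > 51 (D) > 37 (G) > 27 (A) > …
E and F tie at 78 ETH; tie-break gives it to E.
E has the highest bid and pays exactly that: 78 ETH.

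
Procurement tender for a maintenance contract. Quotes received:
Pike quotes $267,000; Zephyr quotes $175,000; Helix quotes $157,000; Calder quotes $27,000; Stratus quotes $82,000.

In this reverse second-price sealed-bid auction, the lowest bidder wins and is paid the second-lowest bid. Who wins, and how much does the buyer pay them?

Calder is paid $82,000

Rule: the lowest bidder wins and is paid the second-lowest bid.
Bids in order: 27,000 (Calder) < 82,000 (Stratus) < 157,000 (Helix) < 175,000 (Zephyr) < 267,000 (Pike)
Second-price: Calder is paid Stratus's bid of $82,000.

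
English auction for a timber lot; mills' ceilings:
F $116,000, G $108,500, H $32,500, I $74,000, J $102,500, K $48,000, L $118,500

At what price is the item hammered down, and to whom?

Limits ranked: 118,500 (L) > 116,000 (F) > 108,500 (G) > 102,500 (J) > 74,000 (I) > 48,000 (K) > …
Bidding ends when F exits at $116,000; L takes it.

L wins at $116,000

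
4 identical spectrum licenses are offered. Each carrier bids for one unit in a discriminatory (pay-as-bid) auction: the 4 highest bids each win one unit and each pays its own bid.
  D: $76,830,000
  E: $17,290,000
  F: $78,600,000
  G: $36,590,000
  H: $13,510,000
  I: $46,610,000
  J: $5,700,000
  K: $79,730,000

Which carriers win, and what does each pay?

K $79,730,000, F $78,600,000, D $76,830,000, I $46,610,000

Bids ranked high→low: 79,730,000 (K), 78,600,000 (F), 76,830,000 (D), 46,610,000 (I), 36,590,000 (G), 17,290,000 (E), …
Winners (4 units): K, F, D, I.
Each winner pays its own bid: K $79,730,000, F $78,600,000, D $76,830,000, I $46,610,000.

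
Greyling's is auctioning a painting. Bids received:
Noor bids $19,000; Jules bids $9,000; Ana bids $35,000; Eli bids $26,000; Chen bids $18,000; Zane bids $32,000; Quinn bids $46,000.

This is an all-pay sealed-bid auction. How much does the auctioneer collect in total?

Bids ranked: 46,000 (Quinn) > 35,000 (Ana) > 32,000 (Zane) > 26,000 (Eli) > 19,000 (Noor) > 18,000 (Chen) > …
Every bidder forfeits their bid regardless of winning.
Revenue = 19,000 + 9,000 + 35,000 + 26,000 + 18,000 + 32,000 + 46,000 = $185,000.

Total revenue: $185,000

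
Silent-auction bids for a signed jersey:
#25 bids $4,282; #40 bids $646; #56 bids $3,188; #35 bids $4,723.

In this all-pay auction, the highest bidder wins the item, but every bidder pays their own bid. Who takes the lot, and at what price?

All-pay auction: the highest bidder wins the item, but every bidder pays their own bid.
Bids ranked: 4,723 (#35) > 4,282 (#25) > 3,188 (#56) > 646 (#40)
#35 is highest and takes the item; every bidder forfeits their bid.

#35 pays $4,723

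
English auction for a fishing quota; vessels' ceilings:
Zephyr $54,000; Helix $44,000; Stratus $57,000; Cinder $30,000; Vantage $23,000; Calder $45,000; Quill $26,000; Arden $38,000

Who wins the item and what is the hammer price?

Limits in order: 57,000 (Stratus) > 54,000 (Zephyr) > 45,000 (Calder) > 44,000 (Helix) > 38,000 (Arden) > 30,000 (Cinder) > …
Bidding ends when Zephyr exits at $54,000; Stratus takes it.

Stratus wins at $54,000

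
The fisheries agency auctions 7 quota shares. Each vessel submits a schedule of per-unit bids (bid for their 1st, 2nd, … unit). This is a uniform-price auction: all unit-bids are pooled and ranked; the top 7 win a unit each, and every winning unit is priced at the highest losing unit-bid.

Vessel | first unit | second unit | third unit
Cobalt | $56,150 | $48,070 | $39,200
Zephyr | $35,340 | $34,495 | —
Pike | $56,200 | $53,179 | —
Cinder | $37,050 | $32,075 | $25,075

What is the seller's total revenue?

Total revenue: $241,465

Pooled unit-bids ranked (top 7): 56,200 (Pike-1), 56,150 (Cobalt-1), 53,179 (Pike-2), 48,070 (Cobalt-2), 39,200 (Cobalt-3), 37,050 (Cinder-1), 35,340 (Zephyr-1)
Highest rejected unit-bid = $34,495.
Allocation: Cinder 1, Cobalt 3, Pike 2, Zephyr 1. Every unit priced at $34,495.
Revenue = 7 × 34,495 = $241,465.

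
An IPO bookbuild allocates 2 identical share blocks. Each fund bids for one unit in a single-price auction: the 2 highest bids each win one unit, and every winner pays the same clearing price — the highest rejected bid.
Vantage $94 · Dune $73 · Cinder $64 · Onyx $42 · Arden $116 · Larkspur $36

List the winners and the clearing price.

Ordering the bids: 116 (Arden), 94 (Vantage), 73 (Dune), 64 (Cinder), …
The 2 highest are Arden, Vantage.
Highest unsuccessful bid: $73 → clearing price.

Arden, Vantage; each pays $73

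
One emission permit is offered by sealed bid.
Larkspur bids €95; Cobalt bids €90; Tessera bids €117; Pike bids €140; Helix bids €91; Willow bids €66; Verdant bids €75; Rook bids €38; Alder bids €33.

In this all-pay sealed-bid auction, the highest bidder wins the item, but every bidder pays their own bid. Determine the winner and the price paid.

All-pay sealed-bid auction: the highest bidder wins the item, but every bidder pays their own bid.
Sorting bids: 140 (Pike) > 117 (Tessera) > 95 (Larkspur) > 91 (Helix) > 90 (Cobalt) > 75 (Verdant) > …
Pike is highest and takes the item; every bidder forfeits their bid.

Pike pays €140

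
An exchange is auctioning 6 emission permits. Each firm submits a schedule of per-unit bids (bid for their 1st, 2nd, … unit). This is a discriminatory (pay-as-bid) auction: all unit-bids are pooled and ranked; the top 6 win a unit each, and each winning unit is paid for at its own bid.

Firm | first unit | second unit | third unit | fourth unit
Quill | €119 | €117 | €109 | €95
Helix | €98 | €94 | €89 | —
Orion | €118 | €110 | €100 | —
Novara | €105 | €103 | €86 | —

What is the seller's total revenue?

Total revenue: €678

All unit-bids, highest first — top 6: 119 (Quill-1), 118 (Orion-1), 117 (Quill-2), 110 (Orion-2), 109 (Quill-3), 105 (Novara-1)
Next rejected bid: €103 (not a price — pay-as-bid).
Each winning unit pays its own bid.
Revenue = 119 + 118 + 117 + 110 + 109 + 105 = €678.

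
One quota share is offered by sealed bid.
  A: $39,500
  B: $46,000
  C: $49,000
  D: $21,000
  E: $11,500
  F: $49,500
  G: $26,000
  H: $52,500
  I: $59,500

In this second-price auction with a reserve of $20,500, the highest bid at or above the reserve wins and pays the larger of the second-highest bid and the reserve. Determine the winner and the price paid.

Bids ranked: 59,500 (I) > 52,500 (H) > 49,500 (F) > 49,000 (C) > 46,000 (B) > 39,500 (A) > …
Highest eligible bid: I at $59,500.
max(second-highest $52,500, reserve $20,500) = $52,500; the reserve does not bind.

I pays $52,500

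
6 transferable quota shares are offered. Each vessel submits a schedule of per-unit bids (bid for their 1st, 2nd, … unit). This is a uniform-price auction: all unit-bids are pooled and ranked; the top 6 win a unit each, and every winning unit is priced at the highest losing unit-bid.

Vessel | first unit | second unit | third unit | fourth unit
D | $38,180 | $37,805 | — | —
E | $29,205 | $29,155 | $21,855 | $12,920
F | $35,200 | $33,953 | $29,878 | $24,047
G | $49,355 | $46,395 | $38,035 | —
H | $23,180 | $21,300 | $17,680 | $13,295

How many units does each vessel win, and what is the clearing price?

Merging the schedules and taking the best 6: 49,355 (G-1), 46,395 (G-2), 38,180 (D-1), 38,035 (G-3), 37,805 (D-2), 35,200 (F-1)
The (k+1)-th unit-bid is $33,953.
Allocation: D 2, F 1, G 3.

D 2, F 1, G 3; clearing price $33,953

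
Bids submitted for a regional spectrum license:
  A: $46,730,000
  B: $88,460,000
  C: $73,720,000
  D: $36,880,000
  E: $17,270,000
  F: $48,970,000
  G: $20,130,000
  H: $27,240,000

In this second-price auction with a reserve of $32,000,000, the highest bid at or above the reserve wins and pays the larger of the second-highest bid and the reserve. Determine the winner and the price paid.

B pays $73,720,000

Bids ranked: 88,460,000 (B) > 73,720,000 (C) > 48,970,000 (F) > 46,730,000 (A) > 36,880,000 (D) > 27,240,000 (H) > …
Highest eligible bid: B at $88,460,000.
Second-highest bid $73,720,000 exceeds the reserve $32,000,000 → payment $73,720,000.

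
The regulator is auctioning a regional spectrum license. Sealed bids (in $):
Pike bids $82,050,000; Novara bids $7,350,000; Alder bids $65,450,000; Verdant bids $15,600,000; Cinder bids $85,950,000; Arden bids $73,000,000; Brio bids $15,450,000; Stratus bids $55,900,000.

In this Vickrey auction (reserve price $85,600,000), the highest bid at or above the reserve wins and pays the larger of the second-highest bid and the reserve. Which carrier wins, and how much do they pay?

Cinder pays $85,600,000

Bids ranked: 85,950,000 (Cinder) > 82,050,000 (Pike) > 73,000,000 (Arden) > 65,450,000 (Alder) > 55,900,000 (Stratus) > 15,600,000 (Verdant) > …
Cinder has the top bid at or above the reserve ($85,950,000).
Second-highest bid $82,050,000 is below the reserve $85,600,000, so the reserve binds → payment $85,600,000.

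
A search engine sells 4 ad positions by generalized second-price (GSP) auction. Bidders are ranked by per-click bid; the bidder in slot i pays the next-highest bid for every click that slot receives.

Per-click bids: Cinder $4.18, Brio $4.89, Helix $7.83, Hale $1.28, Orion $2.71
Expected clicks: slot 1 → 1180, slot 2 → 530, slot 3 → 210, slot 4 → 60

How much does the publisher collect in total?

Total revenue: $8631.50

Ranked by bid: $7.83 (Helix) > $4.89 (Brio) > $4.18 (Cinder) > $2.71 (Orion) > $1.28 (Hale)
Slot 1: Helix pays $4.89 × 1180 = $5770.20
Slot 2: Brio pays $4.18 × 530 = $2215.40
Slot 3: Cinder pays $2.71 × 210 = $569.10
Slot 4: Orion pays $1.28 × 60 = $76.80
Total = $8631.50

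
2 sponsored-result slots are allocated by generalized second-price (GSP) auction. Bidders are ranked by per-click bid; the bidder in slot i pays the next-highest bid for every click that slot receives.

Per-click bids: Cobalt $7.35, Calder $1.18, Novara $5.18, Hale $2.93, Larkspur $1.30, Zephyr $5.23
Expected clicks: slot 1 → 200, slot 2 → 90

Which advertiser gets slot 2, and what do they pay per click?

Zephyr; $5.18 per click

Ranked by bid: $7.35 (Cobalt) > $5.23 (Zephyr) > $5.18 (Novara) > …
Slot 2 goes to the second-ranked bidder, Zephyr, who pays the next bid down: $5.18/click.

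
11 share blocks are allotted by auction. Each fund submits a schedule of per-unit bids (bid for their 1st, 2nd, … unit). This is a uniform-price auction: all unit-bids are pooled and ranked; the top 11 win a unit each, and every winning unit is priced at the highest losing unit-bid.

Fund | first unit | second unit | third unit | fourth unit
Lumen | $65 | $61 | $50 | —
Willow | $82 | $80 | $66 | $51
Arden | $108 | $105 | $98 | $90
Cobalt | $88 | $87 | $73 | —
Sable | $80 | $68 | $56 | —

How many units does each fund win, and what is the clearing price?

Pooled unit-bids ranked (top 11): 108 (Arden-1), 105 (Arden-2), 98 (Arden-3), 90 (Arden-4), 88 (Cobalt-1), 87 (Cobalt-2), 82 (Willow-1), 80 (Willow-2), 80 (Sable-1), 73 (Cobalt-3), 68 (Sable-2)
Highest rejected unit-bid = $66.
Allocation: Arden 4, Cobalt 3, Sable 2, Willow 2.

Arden 4, Cobalt 3, Sable 2, Willow 2; clearing price $66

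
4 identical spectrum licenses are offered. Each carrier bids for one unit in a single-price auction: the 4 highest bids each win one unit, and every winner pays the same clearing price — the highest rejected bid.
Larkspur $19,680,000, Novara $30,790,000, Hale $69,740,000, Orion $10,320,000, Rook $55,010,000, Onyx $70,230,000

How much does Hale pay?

Ordering the bids: 70,230,000 (Onyx), 69,740,000 (Hale), 55,010,000 (Rook), 30,790,000 (Novara), 19,680,000 (Larkspur), 10,320,000 (Orion)
The 4 highest are Onyx, Hale, Rook, Novara.
Clearing price = highest rejected bid = $19,680,000.
Hale wins → pays $19,680,000.

Hale pays $19,680,000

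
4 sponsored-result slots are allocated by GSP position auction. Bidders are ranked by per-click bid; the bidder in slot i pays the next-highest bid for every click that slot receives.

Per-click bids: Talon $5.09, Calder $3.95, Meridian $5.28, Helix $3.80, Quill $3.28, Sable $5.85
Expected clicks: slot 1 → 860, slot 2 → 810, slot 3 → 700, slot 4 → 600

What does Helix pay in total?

Ranked by bid: $5.85 (Sable) > $5.28 (Meridian) > $5.09 (Talon) > $3.95 (Calder) > $3.80 (Helix) > …
Helix ranks below slot 4 → no slot, pays nothing.

Helix pays $0.00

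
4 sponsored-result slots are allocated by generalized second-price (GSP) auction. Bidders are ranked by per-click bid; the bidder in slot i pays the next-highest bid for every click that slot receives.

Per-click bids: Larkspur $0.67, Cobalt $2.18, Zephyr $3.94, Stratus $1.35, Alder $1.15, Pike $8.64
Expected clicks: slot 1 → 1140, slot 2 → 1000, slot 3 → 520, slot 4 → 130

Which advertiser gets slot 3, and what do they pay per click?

Per-click bids in order: $8.64 (Pike) > $3.94 (Zephyr) > $2.18 (Cobalt) > $1.35 (Stratus) > $1.15 (Alder) > …
Slot 3 goes to the third-ranked bidder, Cobalt, who pays the next bid down: $1.35/click.

Cobalt; $1.35 per click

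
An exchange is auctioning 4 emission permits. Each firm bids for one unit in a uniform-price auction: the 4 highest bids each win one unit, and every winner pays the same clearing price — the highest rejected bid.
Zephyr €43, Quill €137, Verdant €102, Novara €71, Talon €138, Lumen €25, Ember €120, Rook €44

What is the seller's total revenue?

Total revenue: €284

Bids ranked high→low: 138 (Talon), 137 (Quill), 120 (Ember), 102 (Verdant), 71 (Novara), 44 (Rook), …
Winners (4 units): Talon, Quill, Ember, Verdant.
Clearing price = highest rejected bid = €71.
Total revenue = 4 × €71 = €284.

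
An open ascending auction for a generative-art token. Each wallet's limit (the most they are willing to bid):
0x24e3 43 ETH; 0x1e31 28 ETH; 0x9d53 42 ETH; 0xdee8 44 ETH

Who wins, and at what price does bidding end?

Open ascending-bid auction: the price rises until one bidder remains; the winner pays the price at which the last rival dropped out.
Limits in order: 44 (0xdee8) > 43 (0x24e3) > 42 (0x9d53) > 28 (0x1e31)
Once the price passes 43 ETH, only 0xdee8 is left; the hammer falls at 0x24e3's limit of 43 ETH.

0xdee8 wins at 43 ETH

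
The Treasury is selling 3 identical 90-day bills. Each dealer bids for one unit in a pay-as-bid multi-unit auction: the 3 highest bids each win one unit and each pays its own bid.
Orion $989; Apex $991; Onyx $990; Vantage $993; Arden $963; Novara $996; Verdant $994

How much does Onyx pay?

Onyx pays $0

Ordering the bids: 996 (Novara), 994 (Verdant), 993 (Vantage), 991 (Apex), 990 (Onyx), …
Winners (3 units): Novara, Verdant, Vantage.
Onyx does not win → $0.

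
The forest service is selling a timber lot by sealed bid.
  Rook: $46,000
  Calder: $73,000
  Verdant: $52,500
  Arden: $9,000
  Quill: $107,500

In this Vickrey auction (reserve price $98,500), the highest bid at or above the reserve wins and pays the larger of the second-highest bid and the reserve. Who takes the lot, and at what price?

Rule: the highest bid at or above the reserve wins and pays the larger of the second-highest bid and the reserve.
Bids ranked: 107,500 (Quill) > 73,000 (Calder) > 52,500 (Verdant) > 46,000 (Rook) > 9,000 (Arden)
Quill has the top bid at or above the reserve ($107,500).
max(second-highest $73,000, reserve $98,500) = $98,500.

Quill pays $98,500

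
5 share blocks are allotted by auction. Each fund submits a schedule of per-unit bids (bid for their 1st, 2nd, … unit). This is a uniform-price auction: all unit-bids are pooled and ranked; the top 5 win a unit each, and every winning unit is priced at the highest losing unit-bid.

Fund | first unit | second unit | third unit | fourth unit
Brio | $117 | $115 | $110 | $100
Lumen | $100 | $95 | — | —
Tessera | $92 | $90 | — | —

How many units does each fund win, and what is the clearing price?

Pooled unit-bids ranked (top 5): 117 (Brio-1), 115 (Brio-2), 110 (Brio-3), 100 (Brio-4), 100 (Lumen-1)
First bid not allocated: $95.
Allocation: Brio 4, Lumen 1.

Brio 4, Lumen 1; clearing price $95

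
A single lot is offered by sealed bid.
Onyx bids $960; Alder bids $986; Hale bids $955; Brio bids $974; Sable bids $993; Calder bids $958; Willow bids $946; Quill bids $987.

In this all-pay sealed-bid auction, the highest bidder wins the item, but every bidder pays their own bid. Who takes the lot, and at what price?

Sorting bids: 993 (Sable) > 987 (Quill) > 986 (Alder) > 974 (Brio) > 960 (Onyx) > 958 (Calder) > …
Sable is highest and takes the item; every bidder forfeits their bid.

Sable pays $993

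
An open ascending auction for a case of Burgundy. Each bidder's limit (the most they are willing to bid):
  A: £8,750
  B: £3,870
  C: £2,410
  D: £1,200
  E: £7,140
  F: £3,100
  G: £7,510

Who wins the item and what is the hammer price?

Limits in order: 8,750 (A) > 7,510 (G) > 7,140 (E) > 3,870 (B) > 3,100 (F) > 2,410 (C) > …
Bidding ends when G exits at £7,510; A takes it.

A wins at £7,510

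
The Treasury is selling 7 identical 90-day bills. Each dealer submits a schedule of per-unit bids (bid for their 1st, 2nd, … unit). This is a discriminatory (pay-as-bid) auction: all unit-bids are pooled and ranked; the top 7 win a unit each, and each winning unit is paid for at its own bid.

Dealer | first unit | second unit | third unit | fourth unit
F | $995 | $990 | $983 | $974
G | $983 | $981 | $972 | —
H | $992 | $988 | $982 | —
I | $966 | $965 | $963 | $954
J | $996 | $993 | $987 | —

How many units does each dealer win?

All unit-bids, highest first — top 7: 996 (J-1), 995 (F-1), 993 (J-2), 992 (H-1), 990 (F-2), 988 (H-2), 987 (J-3)
Next rejected bid: $983 (not a price — pay-as-bid).
Allocation: F 2, H 2, J 3.

F 2, H 2, J 3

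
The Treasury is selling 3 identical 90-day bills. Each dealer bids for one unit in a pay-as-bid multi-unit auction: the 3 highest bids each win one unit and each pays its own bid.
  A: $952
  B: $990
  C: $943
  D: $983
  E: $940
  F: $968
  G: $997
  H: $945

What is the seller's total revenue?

Total revenue: $2,970

Ordering the bids: 997 (G), 990 (B), 983 (D), 968 (F), 952 (A), …
Winners (3 units): G, B, D.
Total revenue = 997 + 990 + 983 = $2,970.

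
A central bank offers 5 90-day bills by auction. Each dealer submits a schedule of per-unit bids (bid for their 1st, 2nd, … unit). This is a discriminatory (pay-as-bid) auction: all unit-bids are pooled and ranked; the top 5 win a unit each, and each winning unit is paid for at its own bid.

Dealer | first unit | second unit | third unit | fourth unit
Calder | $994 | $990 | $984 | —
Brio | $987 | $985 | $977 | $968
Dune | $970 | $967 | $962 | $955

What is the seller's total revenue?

Total revenue: $4,940

Pooled unit-bids ranked (top 5): 994 (Calder-1), 990 (Calder-2), 987 (Brio-1), 985 (Brio-2), 984 (Calder-3)
Next rejected bid: $977 (not a price — pay-as-bid).
Each winning unit pays its own bid.
Revenue = 994 + 990 + 987 + 985 + 984 = $4,940.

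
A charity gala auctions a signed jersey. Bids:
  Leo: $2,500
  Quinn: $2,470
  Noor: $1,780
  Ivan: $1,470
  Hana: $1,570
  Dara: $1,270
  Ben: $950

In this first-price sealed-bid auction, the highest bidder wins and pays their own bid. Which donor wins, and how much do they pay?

Leo pays $2,500

First-price sealed-bid auction: the highest bidder wins and pays their own bid.
Bids in order: 2,500 (Leo) > 2,470 (Quinn) > 1,780 (Noor) > 1,570 (Hana) > 1,470 (Ivan) > 1,270 (Dara) > …
Leo has the highest bid and pays exactly that: $2,500.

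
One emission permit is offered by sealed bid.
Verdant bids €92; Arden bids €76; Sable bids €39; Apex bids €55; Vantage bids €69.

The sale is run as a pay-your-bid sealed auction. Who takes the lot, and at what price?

Verdant pays €92

Bids ranked: 92 (Verdant) > 76 (Arden) > 69 (Vantage) > 55 (Apex) > 39 (Sable)
Verdant is highest → pays own bid, €92.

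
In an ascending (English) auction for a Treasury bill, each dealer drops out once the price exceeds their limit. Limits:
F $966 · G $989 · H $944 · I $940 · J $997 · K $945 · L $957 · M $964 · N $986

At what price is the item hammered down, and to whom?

J wins at $989

Limits in order: 997 (J) > 989 (G) > 986 (N) > 966 (F) > 964 (M) > 957 (L) > …
G is the last rival to drop out, at $989; J remains and wins at that price.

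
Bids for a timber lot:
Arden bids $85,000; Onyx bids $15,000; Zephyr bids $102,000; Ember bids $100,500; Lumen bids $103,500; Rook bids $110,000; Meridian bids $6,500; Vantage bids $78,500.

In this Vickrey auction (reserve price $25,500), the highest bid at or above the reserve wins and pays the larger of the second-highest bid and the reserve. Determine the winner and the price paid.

Bids ranked: 110,000 (Rook) > 103,500 (Lumen) > 102,000 (Zephyr) > 100,500 (Ember) > 85,000 (Arden) > 78,500 (Vantage) > …
Highest eligible bid: Rook at $110,000.
max(second-highest $103,500, reserve $25,500) = $103,500; the reserve does not bind.

Rook pays $103,500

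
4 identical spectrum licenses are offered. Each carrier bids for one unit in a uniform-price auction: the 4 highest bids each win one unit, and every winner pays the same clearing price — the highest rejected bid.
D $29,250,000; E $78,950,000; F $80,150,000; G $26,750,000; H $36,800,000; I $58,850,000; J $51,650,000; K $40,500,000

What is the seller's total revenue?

Total revenue: $162,000,000

Bids ranked high→low: 80,150,000 (F), 78,950,000 (E), 58,850,000 (I), 51,650,000 (J), 40,500,000 (K), 36,800,000 (H), …
Top 4: F, E, I, J.
Clearing price = highest rejected bid = $40,500,000.
Total revenue = 4 × $40,500,000 = $162,000,000.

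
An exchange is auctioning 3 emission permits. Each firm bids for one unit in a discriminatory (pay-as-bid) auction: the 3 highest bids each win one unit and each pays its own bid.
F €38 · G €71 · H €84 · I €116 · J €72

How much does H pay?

Ordering the bids: 116 (I), 84 (H), 72 (J), 71 (G), 38 (F)
Winners (3 units): I, H, J.
H wins → own bid €84.

H pays €84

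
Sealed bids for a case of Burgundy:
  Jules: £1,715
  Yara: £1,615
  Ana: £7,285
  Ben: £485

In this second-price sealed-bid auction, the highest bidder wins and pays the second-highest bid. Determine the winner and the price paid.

Ana pays £1,715

Bids ranked: 7,285 (Ana) > 1,715 (Jules) > 1,615 (Yara) > 485 (Ben)
Second-price: Ana pays Jules's bid of £1,715.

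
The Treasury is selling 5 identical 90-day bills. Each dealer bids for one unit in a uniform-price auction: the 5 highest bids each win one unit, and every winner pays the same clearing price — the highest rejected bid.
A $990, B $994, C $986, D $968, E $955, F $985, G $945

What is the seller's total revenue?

Total revenue: $4,775

Sorting: 994 (B), 990 (A), 986 (C), 985 (F), 968 (D), 955 (E), 945 (G)
Top 5: B, A, C, F, D.
Highest unsuccessful bid: $955 → clearing price.
Total revenue = 5 × $955 = $4,775.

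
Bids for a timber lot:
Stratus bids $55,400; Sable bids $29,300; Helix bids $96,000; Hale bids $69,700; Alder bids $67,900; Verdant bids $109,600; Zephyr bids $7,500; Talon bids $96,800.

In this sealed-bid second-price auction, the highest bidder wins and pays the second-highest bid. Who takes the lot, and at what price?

Verdant pays $96,800

Bids ranked: 109,600 (Verdant) > 96,800 (Talon) > 96,000 (Helix) > 69,700 (Hale) > 67,900 (Alder) > 55,400 (Stratus) > …
Verdant is highest; pays the second-highest bid, $96,800.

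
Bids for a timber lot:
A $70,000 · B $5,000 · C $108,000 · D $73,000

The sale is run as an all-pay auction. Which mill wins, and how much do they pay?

Sorting bids: 108,000 (C) > 73,000 (D) > 70,000 (A) > 5,000 (B)
C is highest and takes the item; every bidder forfeits their bid.

C pays $108,000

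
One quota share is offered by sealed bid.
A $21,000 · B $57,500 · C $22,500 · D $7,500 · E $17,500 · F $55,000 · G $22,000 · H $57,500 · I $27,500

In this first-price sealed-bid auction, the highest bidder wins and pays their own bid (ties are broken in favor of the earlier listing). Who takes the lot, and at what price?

Rule: the highest bidder wins and pays their own bid.
Sorting bids: 57,500 (B) > 57,500 (H) > 55,000 (F) > 27,500 (I) > 22,500 (C) > 22,000 (G) > …
Tie at $57,500 → B wins by tie-break.
B has the highest bid and pays exactly that: $57,500.

B pays $57,500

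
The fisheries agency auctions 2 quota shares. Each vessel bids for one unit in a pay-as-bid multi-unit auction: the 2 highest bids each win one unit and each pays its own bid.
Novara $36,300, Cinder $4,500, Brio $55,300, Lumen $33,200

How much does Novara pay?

Novara pays $36,300

Bids ranked high→low: 55,300 (Brio), 36,300 (Novara), 33,200 (Lumen), 4,500 (Cinder)
Top 2: Brio, Novara.
Novara wins → own bid $36,300.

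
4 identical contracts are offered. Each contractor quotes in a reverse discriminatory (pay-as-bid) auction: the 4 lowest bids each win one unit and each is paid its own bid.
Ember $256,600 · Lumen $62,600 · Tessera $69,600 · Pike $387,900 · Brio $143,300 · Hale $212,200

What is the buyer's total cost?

Bids ranked low→high: 62,600 (Lumen), 69,600 (Tessera), 143,300 (Brio), 212,200 (Hale), 256,600 (Ember), 387,900 (Pike)
Lowest 4: Lumen, Tessera, Brio, Hale.
Total cost = 62,600 + 69,600 + 143,300 + 212,200 = $487,700.

Total cost: $487,700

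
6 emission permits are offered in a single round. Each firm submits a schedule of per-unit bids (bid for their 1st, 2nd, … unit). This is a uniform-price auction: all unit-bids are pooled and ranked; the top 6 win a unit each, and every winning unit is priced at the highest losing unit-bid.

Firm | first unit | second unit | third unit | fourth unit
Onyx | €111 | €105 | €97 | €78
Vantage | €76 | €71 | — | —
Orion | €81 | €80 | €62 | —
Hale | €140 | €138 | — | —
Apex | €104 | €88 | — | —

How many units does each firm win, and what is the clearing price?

Pooled unit-bids ranked (top 6): 140 (Hale-1), 138 (Hale-2), 111 (Onyx-1), 105 (Onyx-2), 104 (Apex-1), 97 (Onyx-3)
First bid not allocated: €88.
Allocation: Apex 1, Hale 2, Onyx 3.

Apex 1, Hale 2, Onyx 3; clearing price €88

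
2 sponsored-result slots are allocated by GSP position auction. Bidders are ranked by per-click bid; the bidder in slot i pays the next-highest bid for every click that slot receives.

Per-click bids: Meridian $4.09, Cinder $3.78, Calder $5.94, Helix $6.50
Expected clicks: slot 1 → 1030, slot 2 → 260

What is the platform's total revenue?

Per-click bids in order: $6.50 (Helix) > $5.94 (Calder) > $4.09 (Meridian) > …
Slot 1: Helix pays $5.94 × 1030 = $6118.20
Slot 2: Calder pays $4.09 × 260 = $1063.40
Total = $7181.60

Total revenue: $7181.60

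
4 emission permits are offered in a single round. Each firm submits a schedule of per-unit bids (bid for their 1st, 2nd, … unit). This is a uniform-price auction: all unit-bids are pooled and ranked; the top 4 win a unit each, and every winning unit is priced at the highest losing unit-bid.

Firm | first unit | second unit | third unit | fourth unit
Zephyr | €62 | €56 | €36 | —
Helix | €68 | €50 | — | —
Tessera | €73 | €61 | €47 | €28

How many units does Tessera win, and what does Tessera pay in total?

All unit-bids, highest first — top 4: 73 (Tessera-1), 68 (Helix-1), 62 (Zephyr-1), 61 (Tessera-2)
First bid not allocated: €56.
Tessera wins 2 unit(s) at €56 each.

Tessera: 2 units, pays €112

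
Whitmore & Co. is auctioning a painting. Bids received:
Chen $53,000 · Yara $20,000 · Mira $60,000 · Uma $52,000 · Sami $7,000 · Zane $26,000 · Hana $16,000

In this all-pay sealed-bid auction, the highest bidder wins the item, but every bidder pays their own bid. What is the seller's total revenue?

Bids ranked: 60,000 (Mira) > 53,000 (Chen) > 52,000 (Uma) > 26,000 (Zane) > 20,000 (Yara) > 16,000 (Hana) > …
Mira wins with the top bid; all bids are sunk regardless.
Every bidder forfeits their bid regardless of winning.
Revenue = 53,000 + 20,000 + 60,000 + 52,000 + 7,000 + 26,000 + 16,000 = $234,000.

Total revenue: $234,000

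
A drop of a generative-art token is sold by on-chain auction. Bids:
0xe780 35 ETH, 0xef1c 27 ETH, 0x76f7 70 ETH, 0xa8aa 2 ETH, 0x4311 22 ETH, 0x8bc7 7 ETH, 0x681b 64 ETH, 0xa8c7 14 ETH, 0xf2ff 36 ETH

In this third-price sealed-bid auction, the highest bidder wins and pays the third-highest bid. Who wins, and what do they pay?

0x76f7 pays 36 ETH

Third-price sealed-bid auction: the highest bidder wins and pays the third-highest bid.
Sorting bids: 70 (0x76f7) > 64 (0x681b) > 36 (0xf2ff) > 35 (0xe780) > 27 (0xef1c) > 22 (0x4311) > …
0x76f7 wins; payment is bid #3 in the ranking = 36 ETH.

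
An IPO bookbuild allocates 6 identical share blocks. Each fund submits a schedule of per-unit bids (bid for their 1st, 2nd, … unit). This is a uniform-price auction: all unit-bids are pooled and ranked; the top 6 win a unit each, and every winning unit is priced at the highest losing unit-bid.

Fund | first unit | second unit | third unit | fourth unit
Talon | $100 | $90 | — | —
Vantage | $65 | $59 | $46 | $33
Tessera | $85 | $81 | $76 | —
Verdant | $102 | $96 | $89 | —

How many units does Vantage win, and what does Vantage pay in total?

Vantage: 0 units, pays $0

Merging the schedules and taking the best 6: 102 (Verdant-1), 100 (Talon-1), 96 (Verdant-2), 90 (Talon-2), 89 (Verdant-3), 85 (Tessera-1)
The (k+1)-th unit-bid is $81.
Vantage wins 0 unit(s) at $81 each.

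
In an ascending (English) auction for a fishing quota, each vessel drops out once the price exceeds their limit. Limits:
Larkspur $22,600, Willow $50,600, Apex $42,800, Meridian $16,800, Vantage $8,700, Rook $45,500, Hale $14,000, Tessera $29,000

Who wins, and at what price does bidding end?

Willow wins at $45,500

Limits ranked: 50,600 (Willow) > 45,500 (Rook) > 42,800 (Apex) > 29,000 (Tessera) > 22,600 (Larkspur) > 16,800 (Meridian) > …
Bidding ends when Rook exits at $45,500; Willow takes it.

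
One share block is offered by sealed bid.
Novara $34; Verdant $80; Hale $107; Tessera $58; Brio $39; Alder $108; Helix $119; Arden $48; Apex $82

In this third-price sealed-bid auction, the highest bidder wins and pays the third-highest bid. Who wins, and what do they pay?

Sorting bids: 119 (Helix) > 108 (Alder) > 107 (Hale) > 82 (Apex) > 80 (Verdant) > 58 (Tessera) > …
Helix wins; payment is bid #3 in the ranking = $107.

Helix pays $107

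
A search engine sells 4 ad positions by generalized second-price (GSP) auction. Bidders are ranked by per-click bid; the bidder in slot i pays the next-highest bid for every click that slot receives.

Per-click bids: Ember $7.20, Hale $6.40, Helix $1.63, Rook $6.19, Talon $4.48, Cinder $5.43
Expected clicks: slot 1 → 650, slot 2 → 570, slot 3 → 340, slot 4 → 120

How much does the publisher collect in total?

Per-click bids in order: $7.20 (Ember) > $6.40 (Hale) > $6.19 (Rook) > $5.43 (Cinder) > $4.48 (Talon) > …
Slot 1: Ember pays $6.40 × 650 = $4160.00
Slot 2: Hale pays $6.19 × 570 = $3528.30
Slot 3: Rook pays $5.43 × 340 = $1846.20
Slot 4: Cinder pays $4.48 × 120 = $537.60
Total = $10072.10

Total revenue: $10072.10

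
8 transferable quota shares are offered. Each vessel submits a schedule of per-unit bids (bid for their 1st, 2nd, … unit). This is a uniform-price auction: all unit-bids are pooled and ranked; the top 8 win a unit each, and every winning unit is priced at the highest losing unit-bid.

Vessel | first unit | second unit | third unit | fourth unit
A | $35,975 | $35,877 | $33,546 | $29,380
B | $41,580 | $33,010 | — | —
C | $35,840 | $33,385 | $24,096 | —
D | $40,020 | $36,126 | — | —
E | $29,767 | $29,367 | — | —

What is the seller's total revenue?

Pooled unit-bids ranked (top 8): 41,580 (B-1), 40,020 (D-1), 36,126 (D-2), 35,975 (A-1), 35,877 (A-2), 35,840 (C-1), 33,546 (A-3), 33,385 (C-2)
The (k+1)-th unit-bid is $33,010.
Allocation: A 3, B 1, C 2, D 2. Every unit priced at $33,010.
Revenue = 8 × 33,010 = $264,080.

Total revenue: $264,080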